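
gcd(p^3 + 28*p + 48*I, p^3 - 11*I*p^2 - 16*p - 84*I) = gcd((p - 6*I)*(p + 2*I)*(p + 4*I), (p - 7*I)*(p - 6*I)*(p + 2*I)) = p^2 - 4*I*p + 12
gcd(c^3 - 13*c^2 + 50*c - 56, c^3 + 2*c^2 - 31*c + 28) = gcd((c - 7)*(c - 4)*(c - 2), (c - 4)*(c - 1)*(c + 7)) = c - 4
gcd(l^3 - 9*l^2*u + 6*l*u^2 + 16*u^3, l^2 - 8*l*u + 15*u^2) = 1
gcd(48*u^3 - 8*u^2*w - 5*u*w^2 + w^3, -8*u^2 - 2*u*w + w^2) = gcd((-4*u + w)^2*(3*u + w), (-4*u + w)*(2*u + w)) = 4*u - w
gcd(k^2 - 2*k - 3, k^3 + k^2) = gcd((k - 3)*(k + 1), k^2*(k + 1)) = k + 1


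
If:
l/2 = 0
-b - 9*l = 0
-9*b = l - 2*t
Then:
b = 0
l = 0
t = 0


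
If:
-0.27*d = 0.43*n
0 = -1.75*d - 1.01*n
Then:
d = 0.00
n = 0.00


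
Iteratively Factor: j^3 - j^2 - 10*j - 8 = (j - 4)*(j^2 + 3*j + 2) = (j - 4)*(j + 1)*(j + 2)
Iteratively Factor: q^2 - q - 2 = (q - 2)*(q + 1)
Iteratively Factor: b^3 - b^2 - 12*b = (b - 4)*(b^2 + 3*b) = b*(b - 4)*(b + 3)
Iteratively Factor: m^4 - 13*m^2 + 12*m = (m - 1)*(m^3 + m^2 - 12*m) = m*(m - 1)*(m^2 + m - 12) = m*(m - 1)*(m + 4)*(m - 3)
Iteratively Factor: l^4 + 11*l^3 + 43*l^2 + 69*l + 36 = (l + 3)*(l^3 + 8*l^2 + 19*l + 12) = (l + 1)*(l + 3)*(l^2 + 7*l + 12) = (l + 1)*(l + 3)*(l + 4)*(l + 3)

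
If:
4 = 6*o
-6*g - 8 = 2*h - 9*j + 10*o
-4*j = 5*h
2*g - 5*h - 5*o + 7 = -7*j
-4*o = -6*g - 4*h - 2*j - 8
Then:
No Solution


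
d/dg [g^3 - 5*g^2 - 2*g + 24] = 3*g^2 - 10*g - 2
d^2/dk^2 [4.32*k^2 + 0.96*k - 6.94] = 8.64000000000000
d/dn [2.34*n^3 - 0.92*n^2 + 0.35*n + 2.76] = 7.02*n^2 - 1.84*n + 0.35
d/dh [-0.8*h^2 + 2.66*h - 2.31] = 2.66 - 1.6*h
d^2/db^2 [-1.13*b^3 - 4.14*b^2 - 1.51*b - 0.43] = -6.78*b - 8.28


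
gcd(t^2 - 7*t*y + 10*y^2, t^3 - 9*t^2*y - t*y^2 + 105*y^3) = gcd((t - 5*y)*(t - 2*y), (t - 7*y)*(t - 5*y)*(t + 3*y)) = -t + 5*y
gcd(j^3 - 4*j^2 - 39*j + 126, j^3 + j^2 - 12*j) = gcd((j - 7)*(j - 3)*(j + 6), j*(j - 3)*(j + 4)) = j - 3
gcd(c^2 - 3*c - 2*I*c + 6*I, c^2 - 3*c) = c - 3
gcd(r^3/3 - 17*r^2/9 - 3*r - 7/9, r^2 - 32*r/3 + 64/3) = 1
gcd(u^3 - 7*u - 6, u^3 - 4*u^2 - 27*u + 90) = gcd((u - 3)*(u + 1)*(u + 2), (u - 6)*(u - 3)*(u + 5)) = u - 3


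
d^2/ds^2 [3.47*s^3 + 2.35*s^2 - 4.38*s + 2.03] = 20.82*s + 4.7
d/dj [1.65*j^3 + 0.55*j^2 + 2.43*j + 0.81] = 4.95*j^2 + 1.1*j + 2.43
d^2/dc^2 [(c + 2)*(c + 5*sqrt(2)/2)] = 2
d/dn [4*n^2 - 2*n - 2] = 8*n - 2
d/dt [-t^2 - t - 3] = -2*t - 1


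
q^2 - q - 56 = (q - 8)*(q + 7)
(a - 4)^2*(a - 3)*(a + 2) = a^4 - 9*a^3 + 18*a^2 + 32*a - 96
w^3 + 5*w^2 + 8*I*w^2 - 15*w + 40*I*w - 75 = (w + 5)*(w + 3*I)*(w + 5*I)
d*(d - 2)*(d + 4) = d^3 + 2*d^2 - 8*d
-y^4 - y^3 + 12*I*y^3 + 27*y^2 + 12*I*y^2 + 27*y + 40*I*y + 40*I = (y - 8*I)*(y - 5*I)*(-I*y + 1)*(-I*y - I)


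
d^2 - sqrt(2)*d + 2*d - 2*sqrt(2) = (d + 2)*(d - sqrt(2))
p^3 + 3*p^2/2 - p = p*(p - 1/2)*(p + 2)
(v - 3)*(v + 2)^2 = v^3 + v^2 - 8*v - 12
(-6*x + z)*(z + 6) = -6*x*z - 36*x + z^2 + 6*z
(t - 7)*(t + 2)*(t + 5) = t^3 - 39*t - 70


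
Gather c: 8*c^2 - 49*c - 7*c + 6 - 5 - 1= 8*c^2 - 56*c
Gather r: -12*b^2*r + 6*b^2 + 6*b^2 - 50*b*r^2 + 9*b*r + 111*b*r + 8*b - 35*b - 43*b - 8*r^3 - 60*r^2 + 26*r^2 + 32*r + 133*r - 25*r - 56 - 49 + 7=12*b^2 - 70*b - 8*r^3 + r^2*(-50*b - 34) + r*(-12*b^2 + 120*b + 140) - 98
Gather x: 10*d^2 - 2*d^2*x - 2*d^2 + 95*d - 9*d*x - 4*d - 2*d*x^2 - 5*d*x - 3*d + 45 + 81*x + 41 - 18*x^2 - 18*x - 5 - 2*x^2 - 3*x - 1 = 8*d^2 + 88*d + x^2*(-2*d - 20) + x*(-2*d^2 - 14*d + 60) + 80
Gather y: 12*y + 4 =12*y + 4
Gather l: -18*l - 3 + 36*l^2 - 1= 36*l^2 - 18*l - 4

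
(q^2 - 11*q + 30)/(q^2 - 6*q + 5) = (q - 6)/(q - 1)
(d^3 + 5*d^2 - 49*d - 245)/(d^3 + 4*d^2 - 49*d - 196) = (d + 5)/(d + 4)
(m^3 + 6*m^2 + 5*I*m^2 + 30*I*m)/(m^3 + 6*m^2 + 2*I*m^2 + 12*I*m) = (m + 5*I)/(m + 2*I)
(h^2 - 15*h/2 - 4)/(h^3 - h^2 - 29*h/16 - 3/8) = 8*(-2*h^2 + 15*h + 8)/(-16*h^3 + 16*h^2 + 29*h + 6)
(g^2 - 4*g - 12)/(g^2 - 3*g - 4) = (-g^2 + 4*g + 12)/(-g^2 + 3*g + 4)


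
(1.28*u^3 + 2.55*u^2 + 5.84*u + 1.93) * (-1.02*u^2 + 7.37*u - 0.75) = -1.3056*u^5 + 6.8326*u^4 + 11.8767*u^3 + 39.1597*u^2 + 9.8441*u - 1.4475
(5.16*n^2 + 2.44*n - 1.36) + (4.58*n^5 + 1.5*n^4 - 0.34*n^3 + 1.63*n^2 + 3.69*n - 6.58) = 4.58*n^5 + 1.5*n^4 - 0.34*n^3 + 6.79*n^2 + 6.13*n - 7.94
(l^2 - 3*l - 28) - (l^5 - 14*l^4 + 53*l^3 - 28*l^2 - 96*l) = -l^5 + 14*l^4 - 53*l^3 + 29*l^2 + 93*l - 28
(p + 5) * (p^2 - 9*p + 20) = p^3 - 4*p^2 - 25*p + 100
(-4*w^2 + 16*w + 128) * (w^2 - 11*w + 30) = -4*w^4 + 60*w^3 - 168*w^2 - 928*w + 3840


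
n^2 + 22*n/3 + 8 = (n + 4/3)*(n + 6)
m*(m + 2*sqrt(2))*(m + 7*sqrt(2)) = m^3 + 9*sqrt(2)*m^2 + 28*m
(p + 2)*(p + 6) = p^2 + 8*p + 12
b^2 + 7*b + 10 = (b + 2)*(b + 5)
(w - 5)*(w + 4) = w^2 - w - 20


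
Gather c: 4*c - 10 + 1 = 4*c - 9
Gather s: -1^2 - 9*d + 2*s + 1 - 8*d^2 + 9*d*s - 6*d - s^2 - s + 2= -8*d^2 - 15*d - s^2 + s*(9*d + 1) + 2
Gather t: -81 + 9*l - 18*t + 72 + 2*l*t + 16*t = 9*l + t*(2*l - 2) - 9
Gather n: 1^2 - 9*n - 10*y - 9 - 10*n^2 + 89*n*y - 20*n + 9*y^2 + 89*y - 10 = -10*n^2 + n*(89*y - 29) + 9*y^2 + 79*y - 18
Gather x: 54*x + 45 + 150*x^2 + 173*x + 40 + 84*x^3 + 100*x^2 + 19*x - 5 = 84*x^3 + 250*x^2 + 246*x + 80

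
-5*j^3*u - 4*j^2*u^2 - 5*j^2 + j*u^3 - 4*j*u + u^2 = (-5*j + u)*(j + u)*(j*u + 1)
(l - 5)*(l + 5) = l^2 - 25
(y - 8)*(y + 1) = y^2 - 7*y - 8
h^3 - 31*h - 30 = (h - 6)*(h + 1)*(h + 5)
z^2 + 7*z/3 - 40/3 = (z - 8/3)*(z + 5)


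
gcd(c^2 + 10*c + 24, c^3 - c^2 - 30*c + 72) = c + 6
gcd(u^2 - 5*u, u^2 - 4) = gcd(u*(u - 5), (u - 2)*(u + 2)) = 1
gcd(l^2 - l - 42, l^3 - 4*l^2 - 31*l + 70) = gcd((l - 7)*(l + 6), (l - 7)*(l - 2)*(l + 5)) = l - 7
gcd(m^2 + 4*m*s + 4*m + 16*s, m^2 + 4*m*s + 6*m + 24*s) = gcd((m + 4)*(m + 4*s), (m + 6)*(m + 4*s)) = m + 4*s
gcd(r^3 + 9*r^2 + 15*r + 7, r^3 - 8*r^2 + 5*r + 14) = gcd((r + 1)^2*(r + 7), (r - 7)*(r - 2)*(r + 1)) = r + 1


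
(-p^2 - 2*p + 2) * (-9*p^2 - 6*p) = 9*p^4 + 24*p^3 - 6*p^2 - 12*p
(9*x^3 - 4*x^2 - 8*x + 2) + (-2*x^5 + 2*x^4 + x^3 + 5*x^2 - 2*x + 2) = -2*x^5 + 2*x^4 + 10*x^3 + x^2 - 10*x + 4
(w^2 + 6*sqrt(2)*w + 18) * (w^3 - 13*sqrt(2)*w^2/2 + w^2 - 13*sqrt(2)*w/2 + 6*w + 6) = w^5 - sqrt(2)*w^4/2 + w^4 - 54*w^3 - sqrt(2)*w^3/2 - 81*sqrt(2)*w^2 - 54*w^2 - 81*sqrt(2)*w + 108*w + 108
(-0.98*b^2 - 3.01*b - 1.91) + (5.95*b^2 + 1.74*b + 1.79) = 4.97*b^2 - 1.27*b - 0.12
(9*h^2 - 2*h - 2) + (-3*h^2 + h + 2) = 6*h^2 - h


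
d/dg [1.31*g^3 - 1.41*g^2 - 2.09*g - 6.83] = 3.93*g^2 - 2.82*g - 2.09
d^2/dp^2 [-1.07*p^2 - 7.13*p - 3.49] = -2.14000000000000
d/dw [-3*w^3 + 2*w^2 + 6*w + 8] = -9*w^2 + 4*w + 6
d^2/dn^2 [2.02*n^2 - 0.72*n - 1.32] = 4.04000000000000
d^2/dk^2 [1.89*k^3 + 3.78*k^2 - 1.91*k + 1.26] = 11.34*k + 7.56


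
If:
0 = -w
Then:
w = 0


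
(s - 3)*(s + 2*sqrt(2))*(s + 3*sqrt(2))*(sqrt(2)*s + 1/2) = sqrt(2)*s^4 - 3*sqrt(2)*s^3 + 21*s^3/2 - 63*s^2/2 + 29*sqrt(2)*s^2/2 - 87*sqrt(2)*s/2 + 6*s - 18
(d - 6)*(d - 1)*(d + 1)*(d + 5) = d^4 - d^3 - 31*d^2 + d + 30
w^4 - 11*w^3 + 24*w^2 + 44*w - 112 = (w - 7)*(w - 4)*(w - 2)*(w + 2)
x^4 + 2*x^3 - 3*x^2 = x^2*(x - 1)*(x + 3)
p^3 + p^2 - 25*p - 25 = (p - 5)*(p + 1)*(p + 5)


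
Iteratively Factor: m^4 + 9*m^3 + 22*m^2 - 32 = (m + 2)*(m^3 + 7*m^2 + 8*m - 16) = (m + 2)*(m + 4)*(m^2 + 3*m - 4) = (m - 1)*(m + 2)*(m + 4)*(m + 4)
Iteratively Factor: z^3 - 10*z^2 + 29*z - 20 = (z - 1)*(z^2 - 9*z + 20) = (z - 5)*(z - 1)*(z - 4)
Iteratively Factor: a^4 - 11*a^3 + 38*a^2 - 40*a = (a - 5)*(a^3 - 6*a^2 + 8*a) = (a - 5)*(a - 2)*(a^2 - 4*a) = (a - 5)*(a - 4)*(a - 2)*(a)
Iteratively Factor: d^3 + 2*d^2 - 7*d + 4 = (d + 4)*(d^2 - 2*d + 1) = (d - 1)*(d + 4)*(d - 1)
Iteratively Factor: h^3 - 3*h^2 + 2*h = (h - 2)*(h^2 - h) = (h - 2)*(h - 1)*(h)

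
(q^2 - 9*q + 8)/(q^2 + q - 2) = (q - 8)/(q + 2)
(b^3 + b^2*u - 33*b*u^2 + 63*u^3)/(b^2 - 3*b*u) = b + 4*u - 21*u^2/b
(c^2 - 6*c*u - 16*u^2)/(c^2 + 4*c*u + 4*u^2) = (c - 8*u)/(c + 2*u)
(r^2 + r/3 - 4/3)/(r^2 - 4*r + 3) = (r + 4/3)/(r - 3)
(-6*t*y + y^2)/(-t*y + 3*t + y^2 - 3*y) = y*(6*t - y)/(t*y - 3*t - y^2 + 3*y)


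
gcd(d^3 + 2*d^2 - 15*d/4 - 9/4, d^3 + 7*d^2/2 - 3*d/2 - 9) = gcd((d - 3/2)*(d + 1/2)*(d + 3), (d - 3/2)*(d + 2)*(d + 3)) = d^2 + 3*d/2 - 9/2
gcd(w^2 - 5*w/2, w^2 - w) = w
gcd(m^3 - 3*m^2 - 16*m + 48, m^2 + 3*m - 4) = m + 4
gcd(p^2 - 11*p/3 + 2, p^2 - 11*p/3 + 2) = p^2 - 11*p/3 + 2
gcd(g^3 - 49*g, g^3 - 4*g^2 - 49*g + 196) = g^2 - 49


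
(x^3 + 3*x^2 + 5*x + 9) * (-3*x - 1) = -3*x^4 - 10*x^3 - 18*x^2 - 32*x - 9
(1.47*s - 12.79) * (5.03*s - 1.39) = 7.3941*s^2 - 66.377*s + 17.7781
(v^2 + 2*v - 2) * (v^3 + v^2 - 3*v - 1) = v^5 + 3*v^4 - 3*v^3 - 9*v^2 + 4*v + 2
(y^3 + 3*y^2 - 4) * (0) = 0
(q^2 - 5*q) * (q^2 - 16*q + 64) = q^4 - 21*q^3 + 144*q^2 - 320*q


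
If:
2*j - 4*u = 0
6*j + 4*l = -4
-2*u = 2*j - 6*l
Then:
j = -1/2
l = -1/4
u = -1/4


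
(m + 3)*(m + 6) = m^2 + 9*m + 18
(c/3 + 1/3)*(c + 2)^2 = c^3/3 + 5*c^2/3 + 8*c/3 + 4/3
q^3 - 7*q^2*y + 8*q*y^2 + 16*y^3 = (q - 4*y)^2*(q + y)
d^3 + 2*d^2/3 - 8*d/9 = d*(d - 2/3)*(d + 4/3)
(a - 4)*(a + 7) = a^2 + 3*a - 28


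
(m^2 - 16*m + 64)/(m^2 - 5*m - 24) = (m - 8)/(m + 3)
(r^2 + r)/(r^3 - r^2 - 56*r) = (r + 1)/(r^2 - r - 56)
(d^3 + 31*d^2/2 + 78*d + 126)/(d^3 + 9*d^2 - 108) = (d + 7/2)/(d - 3)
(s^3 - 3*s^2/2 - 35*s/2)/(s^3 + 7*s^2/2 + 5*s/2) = (2*s^2 - 3*s - 35)/(2*s^2 + 7*s + 5)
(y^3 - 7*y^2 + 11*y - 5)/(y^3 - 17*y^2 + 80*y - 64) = (y^2 - 6*y + 5)/(y^2 - 16*y + 64)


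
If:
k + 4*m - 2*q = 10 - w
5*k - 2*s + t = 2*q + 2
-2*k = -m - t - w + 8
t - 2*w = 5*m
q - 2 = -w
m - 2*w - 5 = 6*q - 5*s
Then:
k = -586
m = -882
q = -1374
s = -921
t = -1658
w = 1376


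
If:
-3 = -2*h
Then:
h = 3/2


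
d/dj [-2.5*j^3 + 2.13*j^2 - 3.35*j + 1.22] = -7.5*j^2 + 4.26*j - 3.35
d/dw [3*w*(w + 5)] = 6*w + 15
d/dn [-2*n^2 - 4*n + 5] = -4*n - 4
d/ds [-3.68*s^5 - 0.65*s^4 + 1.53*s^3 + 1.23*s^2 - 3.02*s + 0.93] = -18.4*s^4 - 2.6*s^3 + 4.59*s^2 + 2.46*s - 3.02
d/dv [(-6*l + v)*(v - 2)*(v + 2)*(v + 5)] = -18*l*v^2 - 60*l*v + 24*l + 4*v^3 + 15*v^2 - 8*v - 20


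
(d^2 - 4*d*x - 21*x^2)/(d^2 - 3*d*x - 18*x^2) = (-d + 7*x)/(-d + 6*x)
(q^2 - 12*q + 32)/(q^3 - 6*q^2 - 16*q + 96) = (q - 8)/(q^2 - 2*q - 24)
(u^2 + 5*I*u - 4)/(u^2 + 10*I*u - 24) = (u + I)/(u + 6*I)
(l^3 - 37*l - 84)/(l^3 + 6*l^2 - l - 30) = (l^2 - 3*l - 28)/(l^2 + 3*l - 10)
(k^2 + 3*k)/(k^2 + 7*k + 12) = k/(k + 4)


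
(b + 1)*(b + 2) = b^2 + 3*b + 2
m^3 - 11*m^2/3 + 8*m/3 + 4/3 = (m - 2)^2*(m + 1/3)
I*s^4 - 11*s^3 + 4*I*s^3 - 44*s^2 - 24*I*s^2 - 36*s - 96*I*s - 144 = (s + 4)*(s + 6*I)^2*(I*s + 1)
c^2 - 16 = (c - 4)*(c + 4)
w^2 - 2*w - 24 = (w - 6)*(w + 4)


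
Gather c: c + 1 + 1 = c + 2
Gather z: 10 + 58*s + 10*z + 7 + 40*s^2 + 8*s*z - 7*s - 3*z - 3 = 40*s^2 + 51*s + z*(8*s + 7) + 14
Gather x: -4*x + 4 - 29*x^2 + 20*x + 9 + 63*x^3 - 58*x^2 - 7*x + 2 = 63*x^3 - 87*x^2 + 9*x + 15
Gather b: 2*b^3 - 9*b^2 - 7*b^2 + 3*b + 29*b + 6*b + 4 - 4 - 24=2*b^3 - 16*b^2 + 38*b - 24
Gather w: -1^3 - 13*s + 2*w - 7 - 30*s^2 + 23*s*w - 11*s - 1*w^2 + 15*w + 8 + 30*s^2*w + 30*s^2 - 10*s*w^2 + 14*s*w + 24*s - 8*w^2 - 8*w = w^2*(-10*s - 9) + w*(30*s^2 + 37*s + 9)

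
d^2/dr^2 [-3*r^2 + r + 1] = -6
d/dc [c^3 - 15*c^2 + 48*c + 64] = 3*c^2 - 30*c + 48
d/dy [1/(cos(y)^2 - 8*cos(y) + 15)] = 2*(cos(y) - 4)*sin(y)/(cos(y)^2 - 8*cos(y) + 15)^2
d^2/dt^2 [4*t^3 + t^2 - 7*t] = 24*t + 2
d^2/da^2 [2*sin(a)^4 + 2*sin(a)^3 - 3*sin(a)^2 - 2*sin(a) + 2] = -32*sin(a)^4 - 18*sin(a)^3 + 36*sin(a)^2 + 14*sin(a) - 6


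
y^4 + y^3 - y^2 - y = y*(y - 1)*(y + 1)^2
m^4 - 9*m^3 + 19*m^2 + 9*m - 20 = (m - 5)*(m - 4)*(m - 1)*(m + 1)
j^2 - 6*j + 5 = (j - 5)*(j - 1)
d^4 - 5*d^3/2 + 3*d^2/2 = d^2*(d - 3/2)*(d - 1)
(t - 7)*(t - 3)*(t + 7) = t^3 - 3*t^2 - 49*t + 147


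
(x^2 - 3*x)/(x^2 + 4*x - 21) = x/(x + 7)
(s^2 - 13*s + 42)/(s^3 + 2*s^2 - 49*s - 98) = (s - 6)/(s^2 + 9*s + 14)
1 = 1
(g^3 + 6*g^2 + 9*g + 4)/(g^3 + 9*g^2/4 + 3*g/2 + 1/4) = 4*(g + 4)/(4*g + 1)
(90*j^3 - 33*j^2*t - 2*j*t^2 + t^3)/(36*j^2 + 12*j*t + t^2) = (15*j^2 - 8*j*t + t^2)/(6*j + t)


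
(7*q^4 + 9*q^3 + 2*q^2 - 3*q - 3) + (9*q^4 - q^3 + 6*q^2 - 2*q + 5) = 16*q^4 + 8*q^3 + 8*q^2 - 5*q + 2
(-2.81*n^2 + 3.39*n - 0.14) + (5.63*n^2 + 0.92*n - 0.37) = 2.82*n^2 + 4.31*n - 0.51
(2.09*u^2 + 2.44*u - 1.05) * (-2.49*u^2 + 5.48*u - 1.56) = -5.2041*u^4 + 5.3776*u^3 + 12.7253*u^2 - 9.5604*u + 1.638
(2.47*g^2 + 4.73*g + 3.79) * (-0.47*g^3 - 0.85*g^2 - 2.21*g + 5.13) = -1.1609*g^5 - 4.3226*g^4 - 11.2605*g^3 - 1.0037*g^2 + 15.889*g + 19.4427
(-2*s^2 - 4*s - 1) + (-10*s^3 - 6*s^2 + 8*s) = -10*s^3 - 8*s^2 + 4*s - 1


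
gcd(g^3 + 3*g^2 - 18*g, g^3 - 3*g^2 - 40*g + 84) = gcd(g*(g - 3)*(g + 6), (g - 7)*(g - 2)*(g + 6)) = g + 6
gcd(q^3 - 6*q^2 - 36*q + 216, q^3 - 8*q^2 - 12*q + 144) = q^2 - 12*q + 36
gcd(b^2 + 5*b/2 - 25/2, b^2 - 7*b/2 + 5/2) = b - 5/2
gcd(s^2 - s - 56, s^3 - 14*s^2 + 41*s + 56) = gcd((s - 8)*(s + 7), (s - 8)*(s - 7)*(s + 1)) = s - 8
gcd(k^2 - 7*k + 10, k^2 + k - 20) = 1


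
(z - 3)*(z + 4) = z^2 + z - 12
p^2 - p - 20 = (p - 5)*(p + 4)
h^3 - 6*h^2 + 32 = (h - 4)^2*(h + 2)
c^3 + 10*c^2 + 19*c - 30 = (c - 1)*(c + 5)*(c + 6)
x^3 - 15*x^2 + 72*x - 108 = (x - 6)^2*(x - 3)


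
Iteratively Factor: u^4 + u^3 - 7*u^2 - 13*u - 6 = (u + 1)*(u^3 - 7*u - 6) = (u - 3)*(u + 1)*(u^2 + 3*u + 2) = (u - 3)*(u + 1)*(u + 2)*(u + 1)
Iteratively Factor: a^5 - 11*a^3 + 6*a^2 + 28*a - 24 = (a + 3)*(a^4 - 3*a^3 - 2*a^2 + 12*a - 8) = (a + 2)*(a + 3)*(a^3 - 5*a^2 + 8*a - 4) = (a - 2)*(a + 2)*(a + 3)*(a^2 - 3*a + 2) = (a - 2)*(a - 1)*(a + 2)*(a + 3)*(a - 2)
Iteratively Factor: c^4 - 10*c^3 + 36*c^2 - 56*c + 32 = (c - 4)*(c^3 - 6*c^2 + 12*c - 8) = (c - 4)*(c - 2)*(c^2 - 4*c + 4) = (c - 4)*(c - 2)^2*(c - 2)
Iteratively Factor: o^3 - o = (o - 1)*(o^2 + o) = o*(o - 1)*(o + 1)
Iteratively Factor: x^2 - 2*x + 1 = (x - 1)*(x - 1)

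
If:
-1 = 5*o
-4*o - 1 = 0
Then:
No Solution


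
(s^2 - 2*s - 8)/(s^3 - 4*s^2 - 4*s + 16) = 1/(s - 2)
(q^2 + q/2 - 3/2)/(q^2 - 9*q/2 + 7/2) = (2*q + 3)/(2*q - 7)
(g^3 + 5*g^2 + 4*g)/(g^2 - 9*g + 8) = g*(g^2 + 5*g + 4)/(g^2 - 9*g + 8)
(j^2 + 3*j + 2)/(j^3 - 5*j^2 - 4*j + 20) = (j + 1)/(j^2 - 7*j + 10)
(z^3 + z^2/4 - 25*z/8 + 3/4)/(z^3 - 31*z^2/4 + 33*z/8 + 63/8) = (4*z^2 + 7*z - 2)/(4*z^2 - 25*z - 21)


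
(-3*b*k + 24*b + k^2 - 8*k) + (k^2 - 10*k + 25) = -3*b*k + 24*b + 2*k^2 - 18*k + 25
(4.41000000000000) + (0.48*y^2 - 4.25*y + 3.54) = 0.48*y^2 - 4.25*y + 7.95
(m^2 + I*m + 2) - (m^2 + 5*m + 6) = -5*m + I*m - 4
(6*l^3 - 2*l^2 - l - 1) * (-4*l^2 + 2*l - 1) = -24*l^5 + 20*l^4 - 6*l^3 + 4*l^2 - l + 1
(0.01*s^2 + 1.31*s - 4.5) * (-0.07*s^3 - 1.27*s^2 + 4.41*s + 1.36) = -0.0007*s^5 - 0.1044*s^4 - 1.3046*s^3 + 11.5057*s^2 - 18.0634*s - 6.12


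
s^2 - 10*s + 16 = (s - 8)*(s - 2)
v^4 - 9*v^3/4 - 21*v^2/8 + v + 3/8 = (v - 3)*(v - 1/2)*(v + 1/4)*(v + 1)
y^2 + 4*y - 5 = (y - 1)*(y + 5)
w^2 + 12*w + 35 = (w + 5)*(w + 7)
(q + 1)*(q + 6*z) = q^2 + 6*q*z + q + 6*z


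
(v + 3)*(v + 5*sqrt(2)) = v^2 + 3*v + 5*sqrt(2)*v + 15*sqrt(2)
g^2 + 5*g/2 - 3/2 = (g - 1/2)*(g + 3)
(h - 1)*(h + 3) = h^2 + 2*h - 3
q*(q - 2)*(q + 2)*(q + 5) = q^4 + 5*q^3 - 4*q^2 - 20*q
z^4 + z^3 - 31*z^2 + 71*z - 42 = (z - 3)*(z - 2)*(z - 1)*(z + 7)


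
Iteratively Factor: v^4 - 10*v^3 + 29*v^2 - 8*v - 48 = (v - 3)*(v^3 - 7*v^2 + 8*v + 16) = (v - 3)*(v + 1)*(v^2 - 8*v + 16) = (v - 4)*(v - 3)*(v + 1)*(v - 4)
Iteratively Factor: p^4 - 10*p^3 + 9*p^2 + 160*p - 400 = (p - 4)*(p^3 - 6*p^2 - 15*p + 100) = (p - 4)*(p + 4)*(p^2 - 10*p + 25) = (p - 5)*(p - 4)*(p + 4)*(p - 5)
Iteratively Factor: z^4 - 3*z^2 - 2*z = (z - 2)*(z^3 + 2*z^2 + z) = (z - 2)*(z + 1)*(z^2 + z) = z*(z - 2)*(z + 1)*(z + 1)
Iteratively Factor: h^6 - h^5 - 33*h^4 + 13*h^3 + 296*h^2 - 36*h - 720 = (h + 3)*(h^5 - 4*h^4 - 21*h^3 + 76*h^2 + 68*h - 240) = (h + 2)*(h + 3)*(h^4 - 6*h^3 - 9*h^2 + 94*h - 120) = (h - 5)*(h + 2)*(h + 3)*(h^3 - h^2 - 14*h + 24) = (h - 5)*(h - 2)*(h + 2)*(h + 3)*(h^2 + h - 12) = (h - 5)*(h - 3)*(h - 2)*(h + 2)*(h + 3)*(h + 4)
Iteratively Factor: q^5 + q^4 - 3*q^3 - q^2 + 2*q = (q - 1)*(q^4 + 2*q^3 - q^2 - 2*q) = (q - 1)*(q + 1)*(q^3 + q^2 - 2*q) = (q - 1)*(q + 1)*(q + 2)*(q^2 - q) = q*(q - 1)*(q + 1)*(q + 2)*(q - 1)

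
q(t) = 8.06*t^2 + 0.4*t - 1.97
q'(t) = 16.12*t + 0.4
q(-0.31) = -1.32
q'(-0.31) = -4.60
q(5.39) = 234.35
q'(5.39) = 87.29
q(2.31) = 41.96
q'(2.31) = 37.64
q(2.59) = 53.13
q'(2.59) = 42.15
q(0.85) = 4.19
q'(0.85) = 14.10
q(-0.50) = -0.16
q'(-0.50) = -7.66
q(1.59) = 19.04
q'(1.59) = 26.03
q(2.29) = 41.21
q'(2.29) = 37.31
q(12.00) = 1163.47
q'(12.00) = 193.84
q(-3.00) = 69.37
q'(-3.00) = -47.96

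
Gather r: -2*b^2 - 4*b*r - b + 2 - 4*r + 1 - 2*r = -2*b^2 - b + r*(-4*b - 6) + 3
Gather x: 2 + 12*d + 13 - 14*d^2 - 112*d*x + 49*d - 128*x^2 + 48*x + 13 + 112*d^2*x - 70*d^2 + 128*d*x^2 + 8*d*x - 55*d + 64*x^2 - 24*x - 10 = -84*d^2 + 6*d + x^2*(128*d - 64) + x*(112*d^2 - 104*d + 24) + 18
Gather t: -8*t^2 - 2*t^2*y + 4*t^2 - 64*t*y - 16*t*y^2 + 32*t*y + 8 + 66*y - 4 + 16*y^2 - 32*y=t^2*(-2*y - 4) + t*(-16*y^2 - 32*y) + 16*y^2 + 34*y + 4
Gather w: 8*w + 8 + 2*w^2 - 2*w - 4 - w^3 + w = -w^3 + 2*w^2 + 7*w + 4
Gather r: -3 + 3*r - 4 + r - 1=4*r - 8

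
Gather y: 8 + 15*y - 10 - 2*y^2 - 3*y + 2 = -2*y^2 + 12*y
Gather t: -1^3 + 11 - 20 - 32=-42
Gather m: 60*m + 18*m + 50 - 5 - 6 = 78*m + 39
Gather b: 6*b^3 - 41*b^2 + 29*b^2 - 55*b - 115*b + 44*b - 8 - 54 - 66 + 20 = 6*b^3 - 12*b^2 - 126*b - 108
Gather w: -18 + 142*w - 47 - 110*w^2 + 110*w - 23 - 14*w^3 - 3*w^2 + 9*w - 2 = -14*w^3 - 113*w^2 + 261*w - 90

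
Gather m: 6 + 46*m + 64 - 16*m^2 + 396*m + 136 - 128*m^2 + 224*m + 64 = -144*m^2 + 666*m + 270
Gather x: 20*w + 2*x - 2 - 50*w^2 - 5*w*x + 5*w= -50*w^2 + 25*w + x*(2 - 5*w) - 2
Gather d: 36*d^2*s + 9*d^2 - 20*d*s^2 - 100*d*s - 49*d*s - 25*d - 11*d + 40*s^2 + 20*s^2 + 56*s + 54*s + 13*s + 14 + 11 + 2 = d^2*(36*s + 9) + d*(-20*s^2 - 149*s - 36) + 60*s^2 + 123*s + 27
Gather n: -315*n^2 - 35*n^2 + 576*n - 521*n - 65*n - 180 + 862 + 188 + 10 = -350*n^2 - 10*n + 880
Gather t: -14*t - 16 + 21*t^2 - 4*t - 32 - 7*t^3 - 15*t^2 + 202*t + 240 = -7*t^3 + 6*t^2 + 184*t + 192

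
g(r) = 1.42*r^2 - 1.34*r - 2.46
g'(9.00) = 24.22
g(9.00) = 100.50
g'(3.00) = 7.18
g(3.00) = 6.30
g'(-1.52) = -5.66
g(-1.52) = 2.86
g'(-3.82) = -12.19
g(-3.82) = 23.38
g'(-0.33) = -2.28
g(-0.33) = -1.86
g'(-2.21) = -7.62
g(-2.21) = 7.44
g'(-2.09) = -7.28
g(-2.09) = 6.54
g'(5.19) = 13.40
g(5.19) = 28.83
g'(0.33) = -0.40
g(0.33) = -2.75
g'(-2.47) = -8.35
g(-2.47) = 9.51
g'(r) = 2.84*r - 1.34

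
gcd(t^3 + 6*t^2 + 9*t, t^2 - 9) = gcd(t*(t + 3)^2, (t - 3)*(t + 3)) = t + 3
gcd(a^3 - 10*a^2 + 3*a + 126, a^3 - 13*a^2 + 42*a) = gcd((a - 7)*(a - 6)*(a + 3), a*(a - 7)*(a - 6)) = a^2 - 13*a + 42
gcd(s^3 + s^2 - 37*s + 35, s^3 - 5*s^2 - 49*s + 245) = s^2 + 2*s - 35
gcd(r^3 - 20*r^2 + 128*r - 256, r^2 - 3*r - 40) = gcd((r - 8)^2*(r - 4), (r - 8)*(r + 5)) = r - 8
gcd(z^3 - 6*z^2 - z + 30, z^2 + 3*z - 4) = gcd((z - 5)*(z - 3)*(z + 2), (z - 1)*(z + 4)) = 1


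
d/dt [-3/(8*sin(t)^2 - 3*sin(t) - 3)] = 3*(16*sin(t) - 3)*cos(t)/(-8*sin(t)^2 + 3*sin(t) + 3)^2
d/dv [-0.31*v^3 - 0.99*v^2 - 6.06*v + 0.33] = -0.93*v^2 - 1.98*v - 6.06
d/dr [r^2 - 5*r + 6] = 2*r - 5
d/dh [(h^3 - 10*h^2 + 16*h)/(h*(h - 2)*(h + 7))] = 15/(h^2 + 14*h + 49)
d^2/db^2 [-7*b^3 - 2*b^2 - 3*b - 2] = -42*b - 4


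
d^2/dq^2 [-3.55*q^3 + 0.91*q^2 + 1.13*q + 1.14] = 1.82 - 21.3*q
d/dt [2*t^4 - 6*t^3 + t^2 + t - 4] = 8*t^3 - 18*t^2 + 2*t + 1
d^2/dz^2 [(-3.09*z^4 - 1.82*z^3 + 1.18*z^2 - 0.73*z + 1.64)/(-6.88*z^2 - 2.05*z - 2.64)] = (292.526592*z^6 + 261.48816*z^5 + 414.660078*z^4 + 319.145996*z^3 - 19.643232*z^2 - 142.230144*z + 21.44132)/(325.660672*z^6 + 291.10656*z^5 + 461.628048*z^4 + 232.022485*z^3 + 177.136344*z^2 + 42.86304*z + 18.399744)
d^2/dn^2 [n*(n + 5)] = 2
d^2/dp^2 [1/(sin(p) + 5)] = (5*sin(p) + cos(p)^2 + 1)/(sin(p) + 5)^3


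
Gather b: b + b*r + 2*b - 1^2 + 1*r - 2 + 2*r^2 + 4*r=b*(r + 3) + 2*r^2 + 5*r - 3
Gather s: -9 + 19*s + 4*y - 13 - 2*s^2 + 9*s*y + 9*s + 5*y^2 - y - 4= -2*s^2 + s*(9*y + 28) + 5*y^2 + 3*y - 26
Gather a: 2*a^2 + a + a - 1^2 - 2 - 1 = 2*a^2 + 2*a - 4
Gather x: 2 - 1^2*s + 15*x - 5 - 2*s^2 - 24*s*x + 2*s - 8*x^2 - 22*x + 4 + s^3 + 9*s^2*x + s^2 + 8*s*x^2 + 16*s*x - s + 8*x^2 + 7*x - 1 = s^3 - s^2 + 8*s*x^2 + x*(9*s^2 - 8*s)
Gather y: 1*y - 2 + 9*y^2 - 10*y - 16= 9*y^2 - 9*y - 18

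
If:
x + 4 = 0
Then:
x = -4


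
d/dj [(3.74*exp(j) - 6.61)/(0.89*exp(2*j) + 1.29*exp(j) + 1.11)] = (-3.3286*exp(2*j) + 11.7658*exp(j) + 12.6783)*exp(j)/(0.7921*exp(4*j) + 2.2962*exp(3*j) + 3.6399*exp(2*j) + 2.8638*exp(j) + 1.2321)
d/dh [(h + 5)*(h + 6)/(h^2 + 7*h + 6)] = -4/(h^2 + 2*h + 1)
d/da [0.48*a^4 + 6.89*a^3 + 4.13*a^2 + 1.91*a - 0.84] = 1.92*a^3 + 20.67*a^2 + 8.26*a + 1.91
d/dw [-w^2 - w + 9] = -2*w - 1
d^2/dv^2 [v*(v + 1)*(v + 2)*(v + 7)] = 12*v^2 + 60*v + 46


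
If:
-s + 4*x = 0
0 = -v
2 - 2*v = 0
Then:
No Solution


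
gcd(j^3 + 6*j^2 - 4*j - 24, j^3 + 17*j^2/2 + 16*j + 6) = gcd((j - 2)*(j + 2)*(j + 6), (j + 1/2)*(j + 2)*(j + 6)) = j^2 + 8*j + 12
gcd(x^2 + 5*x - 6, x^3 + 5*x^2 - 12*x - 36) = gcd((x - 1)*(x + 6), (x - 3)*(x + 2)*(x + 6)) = x + 6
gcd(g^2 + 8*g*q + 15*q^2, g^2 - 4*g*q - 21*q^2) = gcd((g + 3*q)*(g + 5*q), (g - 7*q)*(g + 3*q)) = g + 3*q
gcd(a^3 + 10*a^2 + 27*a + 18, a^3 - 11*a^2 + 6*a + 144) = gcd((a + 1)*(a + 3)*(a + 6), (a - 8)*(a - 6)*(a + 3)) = a + 3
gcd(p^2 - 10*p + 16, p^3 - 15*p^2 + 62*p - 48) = p - 8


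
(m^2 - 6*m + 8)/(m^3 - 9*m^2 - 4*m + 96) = (m - 2)/(m^2 - 5*m - 24)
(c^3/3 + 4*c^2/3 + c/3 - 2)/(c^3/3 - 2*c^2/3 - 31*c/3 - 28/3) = (-c^3 - 4*c^2 - c + 6)/(-c^3 + 2*c^2 + 31*c + 28)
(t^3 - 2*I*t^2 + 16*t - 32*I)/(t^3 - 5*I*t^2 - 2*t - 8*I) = (t + 4*I)/(t + I)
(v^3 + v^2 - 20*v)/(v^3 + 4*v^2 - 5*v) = (v - 4)/(v - 1)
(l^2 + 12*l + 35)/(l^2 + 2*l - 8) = (l^2 + 12*l + 35)/(l^2 + 2*l - 8)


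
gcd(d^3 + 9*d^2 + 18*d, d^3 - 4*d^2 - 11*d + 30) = d + 3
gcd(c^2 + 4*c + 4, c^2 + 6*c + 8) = c + 2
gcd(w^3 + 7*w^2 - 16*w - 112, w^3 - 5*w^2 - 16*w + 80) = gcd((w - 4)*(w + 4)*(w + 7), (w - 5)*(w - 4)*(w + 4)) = w^2 - 16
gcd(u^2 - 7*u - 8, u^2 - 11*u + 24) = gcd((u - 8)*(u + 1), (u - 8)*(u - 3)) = u - 8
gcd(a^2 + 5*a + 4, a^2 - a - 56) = 1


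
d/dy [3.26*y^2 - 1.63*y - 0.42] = 6.52*y - 1.63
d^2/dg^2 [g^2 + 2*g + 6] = 2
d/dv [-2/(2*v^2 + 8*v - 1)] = 8*(v + 2)/(2*v^2 + 8*v - 1)^2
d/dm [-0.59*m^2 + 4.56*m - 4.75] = 4.56 - 1.18*m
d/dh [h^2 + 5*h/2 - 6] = 2*h + 5/2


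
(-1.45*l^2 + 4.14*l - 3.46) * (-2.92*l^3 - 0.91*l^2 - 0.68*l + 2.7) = 4.234*l^5 - 10.7693*l^4 + 7.3218*l^3 - 3.5816*l^2 + 13.5308*l - 9.342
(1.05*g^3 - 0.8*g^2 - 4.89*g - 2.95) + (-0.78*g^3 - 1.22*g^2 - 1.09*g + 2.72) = 0.27*g^3 - 2.02*g^2 - 5.98*g - 0.23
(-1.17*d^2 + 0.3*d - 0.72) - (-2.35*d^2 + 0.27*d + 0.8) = 1.18*d^2 + 0.03*d - 1.52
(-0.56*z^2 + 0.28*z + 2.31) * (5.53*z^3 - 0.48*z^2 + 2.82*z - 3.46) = -3.0968*z^5 + 1.8172*z^4 + 11.0607*z^3 + 1.6184*z^2 + 5.5454*z - 7.9926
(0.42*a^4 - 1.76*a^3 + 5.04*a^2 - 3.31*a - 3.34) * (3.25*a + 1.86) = 1.365*a^5 - 4.9388*a^4 + 13.1064*a^3 - 1.3831*a^2 - 17.0116*a - 6.2124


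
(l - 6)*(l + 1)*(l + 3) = l^3 - 2*l^2 - 21*l - 18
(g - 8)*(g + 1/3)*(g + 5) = g^3 - 8*g^2/3 - 41*g - 40/3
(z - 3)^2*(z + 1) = z^3 - 5*z^2 + 3*z + 9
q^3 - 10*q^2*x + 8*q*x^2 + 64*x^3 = (q - 8*x)*(q - 4*x)*(q + 2*x)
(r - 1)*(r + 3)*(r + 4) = r^3 + 6*r^2 + 5*r - 12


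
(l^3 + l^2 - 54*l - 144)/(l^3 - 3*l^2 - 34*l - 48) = (l + 6)/(l + 2)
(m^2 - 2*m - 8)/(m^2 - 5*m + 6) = (m^2 - 2*m - 8)/(m^2 - 5*m + 6)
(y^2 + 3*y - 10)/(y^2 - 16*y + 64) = (y^2 + 3*y - 10)/(y^2 - 16*y + 64)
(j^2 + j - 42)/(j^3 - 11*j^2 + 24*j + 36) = (j + 7)/(j^2 - 5*j - 6)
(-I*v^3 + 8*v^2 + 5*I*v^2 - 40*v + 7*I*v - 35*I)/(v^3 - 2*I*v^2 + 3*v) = (-I*v^2 + v*(7 + 5*I) - 35)/(v*(v - 3*I))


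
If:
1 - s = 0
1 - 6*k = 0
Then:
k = 1/6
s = 1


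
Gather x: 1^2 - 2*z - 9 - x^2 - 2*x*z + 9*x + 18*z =-x^2 + x*(9 - 2*z) + 16*z - 8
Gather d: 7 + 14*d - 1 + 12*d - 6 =26*d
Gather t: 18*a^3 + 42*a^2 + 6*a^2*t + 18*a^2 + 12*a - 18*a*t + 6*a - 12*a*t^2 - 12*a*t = 18*a^3 + 60*a^2 - 12*a*t^2 + 18*a + t*(6*a^2 - 30*a)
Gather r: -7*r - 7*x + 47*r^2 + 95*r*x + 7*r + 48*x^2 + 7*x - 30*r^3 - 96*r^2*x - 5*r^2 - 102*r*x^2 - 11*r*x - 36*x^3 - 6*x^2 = -30*r^3 + r^2*(42 - 96*x) + r*(-102*x^2 + 84*x) - 36*x^3 + 42*x^2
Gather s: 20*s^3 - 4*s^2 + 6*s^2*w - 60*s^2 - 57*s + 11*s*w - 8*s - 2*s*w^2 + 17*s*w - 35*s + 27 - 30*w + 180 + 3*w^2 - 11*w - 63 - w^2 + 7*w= 20*s^3 + s^2*(6*w - 64) + s*(-2*w^2 + 28*w - 100) + 2*w^2 - 34*w + 144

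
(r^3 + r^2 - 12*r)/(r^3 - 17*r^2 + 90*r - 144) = r*(r + 4)/(r^2 - 14*r + 48)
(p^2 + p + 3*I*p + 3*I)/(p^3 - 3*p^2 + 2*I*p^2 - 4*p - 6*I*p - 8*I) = (p + 3*I)/(p^2 + 2*p*(-2 + I) - 8*I)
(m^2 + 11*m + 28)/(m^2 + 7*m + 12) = (m + 7)/(m + 3)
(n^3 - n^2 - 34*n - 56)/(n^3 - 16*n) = (n^2 - 5*n - 14)/(n*(n - 4))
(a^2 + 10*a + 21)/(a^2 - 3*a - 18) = (a + 7)/(a - 6)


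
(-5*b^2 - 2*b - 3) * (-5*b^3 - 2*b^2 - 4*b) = 25*b^5 + 20*b^4 + 39*b^3 + 14*b^2 + 12*b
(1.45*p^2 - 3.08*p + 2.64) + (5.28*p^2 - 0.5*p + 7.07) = 6.73*p^2 - 3.58*p + 9.71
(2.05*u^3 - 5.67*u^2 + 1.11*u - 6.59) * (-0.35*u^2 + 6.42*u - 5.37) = -0.7175*u^5 + 15.1455*u^4 - 47.7984*u^3 + 39.8806*u^2 - 48.2685*u + 35.3883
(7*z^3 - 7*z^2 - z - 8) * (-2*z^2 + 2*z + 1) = -14*z^5 + 28*z^4 - 5*z^3 + 7*z^2 - 17*z - 8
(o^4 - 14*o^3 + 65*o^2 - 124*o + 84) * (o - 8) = o^5 - 22*o^4 + 177*o^3 - 644*o^2 + 1076*o - 672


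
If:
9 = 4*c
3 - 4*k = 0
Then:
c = 9/4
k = 3/4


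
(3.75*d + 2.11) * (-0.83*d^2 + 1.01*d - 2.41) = -3.1125*d^3 + 2.0362*d^2 - 6.9064*d - 5.0851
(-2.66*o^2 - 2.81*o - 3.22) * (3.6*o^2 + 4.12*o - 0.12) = -9.576*o^4 - 21.0752*o^3 - 22.85*o^2 - 12.9292*o + 0.3864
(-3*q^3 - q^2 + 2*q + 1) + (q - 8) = -3*q^3 - q^2 + 3*q - 7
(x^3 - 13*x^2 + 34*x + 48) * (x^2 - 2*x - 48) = x^5 - 15*x^4 + 12*x^3 + 604*x^2 - 1728*x - 2304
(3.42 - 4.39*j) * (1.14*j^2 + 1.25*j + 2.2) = -5.0046*j^3 - 1.5887*j^2 - 5.383*j + 7.524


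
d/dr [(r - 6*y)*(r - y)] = 2*r - 7*y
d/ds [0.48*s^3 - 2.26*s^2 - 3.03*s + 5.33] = 1.44*s^2 - 4.52*s - 3.03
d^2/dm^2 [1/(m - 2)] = 2/(m - 2)^3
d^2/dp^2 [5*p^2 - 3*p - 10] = 10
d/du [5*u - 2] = 5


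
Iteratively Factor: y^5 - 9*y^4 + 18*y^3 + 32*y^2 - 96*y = (y)*(y^4 - 9*y^3 + 18*y^2 + 32*y - 96) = y*(y - 4)*(y^3 - 5*y^2 - 2*y + 24) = y*(y - 4)*(y - 3)*(y^2 - 2*y - 8) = y*(y - 4)^2*(y - 3)*(y + 2)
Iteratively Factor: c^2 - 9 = (c - 3)*(c + 3)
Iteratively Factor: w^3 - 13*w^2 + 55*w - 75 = (w - 3)*(w^2 - 10*w + 25) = (w - 5)*(w - 3)*(w - 5)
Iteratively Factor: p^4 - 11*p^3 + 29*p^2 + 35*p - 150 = (p - 5)*(p^3 - 6*p^2 - p + 30) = (p - 5)*(p - 3)*(p^2 - 3*p - 10) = (p - 5)^2*(p - 3)*(p + 2)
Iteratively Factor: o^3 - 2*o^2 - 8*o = (o - 4)*(o^2 + 2*o) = o*(o - 4)*(o + 2)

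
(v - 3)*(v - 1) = v^2 - 4*v + 3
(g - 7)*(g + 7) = g^2 - 49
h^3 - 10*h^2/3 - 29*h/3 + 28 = (h - 4)*(h - 7/3)*(h + 3)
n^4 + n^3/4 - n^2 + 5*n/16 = n*(n - 1/2)^2*(n + 5/4)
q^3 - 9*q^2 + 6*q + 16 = (q - 8)*(q - 2)*(q + 1)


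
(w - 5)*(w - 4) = w^2 - 9*w + 20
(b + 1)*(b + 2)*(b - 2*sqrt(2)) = b^3 - 2*sqrt(2)*b^2 + 3*b^2 - 6*sqrt(2)*b + 2*b - 4*sqrt(2)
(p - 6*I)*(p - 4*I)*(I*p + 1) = I*p^3 + 11*p^2 - 34*I*p - 24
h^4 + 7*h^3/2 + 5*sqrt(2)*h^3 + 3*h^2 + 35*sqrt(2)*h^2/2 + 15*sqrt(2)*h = h*(h + 3/2)*(h + 2)*(h + 5*sqrt(2))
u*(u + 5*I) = u^2 + 5*I*u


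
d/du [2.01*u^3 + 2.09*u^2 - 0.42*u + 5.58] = 6.03*u^2 + 4.18*u - 0.42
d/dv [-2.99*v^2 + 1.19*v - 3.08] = 1.19 - 5.98*v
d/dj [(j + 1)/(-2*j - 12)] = -5/(2*(j + 6)^2)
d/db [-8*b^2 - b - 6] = -16*b - 1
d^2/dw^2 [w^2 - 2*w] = 2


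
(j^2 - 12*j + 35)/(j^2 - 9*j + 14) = (j - 5)/(j - 2)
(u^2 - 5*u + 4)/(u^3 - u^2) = (u - 4)/u^2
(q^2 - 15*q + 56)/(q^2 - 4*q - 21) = (q - 8)/(q + 3)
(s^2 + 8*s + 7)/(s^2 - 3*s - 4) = (s + 7)/(s - 4)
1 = 1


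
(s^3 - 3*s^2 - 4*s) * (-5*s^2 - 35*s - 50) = -5*s^5 - 20*s^4 + 75*s^3 + 290*s^2 + 200*s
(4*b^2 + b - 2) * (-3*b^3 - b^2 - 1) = -12*b^5 - 7*b^4 + 5*b^3 - 2*b^2 - b + 2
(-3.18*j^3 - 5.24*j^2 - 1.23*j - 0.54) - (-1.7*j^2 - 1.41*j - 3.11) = -3.18*j^3 - 3.54*j^2 + 0.18*j + 2.57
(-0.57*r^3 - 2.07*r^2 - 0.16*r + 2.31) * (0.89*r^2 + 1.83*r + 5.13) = -0.5073*r^5 - 2.8854*r^4 - 6.8546*r^3 - 8.856*r^2 + 3.4065*r + 11.8503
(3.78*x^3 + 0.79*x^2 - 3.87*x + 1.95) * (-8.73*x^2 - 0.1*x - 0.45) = -32.9994*x^5 - 7.2747*x^4 + 32.0051*x^3 - 16.992*x^2 + 1.5465*x - 0.8775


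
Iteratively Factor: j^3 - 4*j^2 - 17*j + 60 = (j + 4)*(j^2 - 8*j + 15) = (j - 5)*(j + 4)*(j - 3)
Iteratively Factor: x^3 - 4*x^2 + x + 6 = (x - 2)*(x^2 - 2*x - 3) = (x - 3)*(x - 2)*(x + 1)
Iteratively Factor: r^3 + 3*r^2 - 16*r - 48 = (r + 4)*(r^2 - r - 12) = (r + 3)*(r + 4)*(r - 4)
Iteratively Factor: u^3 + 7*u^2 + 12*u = (u + 4)*(u^2 + 3*u) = u*(u + 4)*(u + 3)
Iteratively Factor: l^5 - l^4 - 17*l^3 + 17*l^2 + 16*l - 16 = (l - 1)*(l^4 - 17*l^2 + 16) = (l - 1)*(l + 1)*(l^3 - l^2 - 16*l + 16) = (l - 4)*(l - 1)*(l + 1)*(l^2 + 3*l - 4) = (l - 4)*(l - 1)*(l + 1)*(l + 4)*(l - 1)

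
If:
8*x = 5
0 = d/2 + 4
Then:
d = -8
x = 5/8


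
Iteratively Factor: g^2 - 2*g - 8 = (g + 2)*(g - 4)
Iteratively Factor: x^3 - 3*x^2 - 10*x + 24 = (x - 2)*(x^2 - x - 12) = (x - 2)*(x + 3)*(x - 4)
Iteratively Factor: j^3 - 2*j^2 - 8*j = (j + 2)*(j^2 - 4*j) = j*(j + 2)*(j - 4)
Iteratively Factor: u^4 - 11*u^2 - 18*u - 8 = (u - 4)*(u^3 + 4*u^2 + 5*u + 2) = (u - 4)*(u + 2)*(u^2 + 2*u + 1) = (u - 4)*(u + 1)*(u + 2)*(u + 1)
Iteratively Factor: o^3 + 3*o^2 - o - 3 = (o - 1)*(o^2 + 4*o + 3) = (o - 1)*(o + 1)*(o + 3)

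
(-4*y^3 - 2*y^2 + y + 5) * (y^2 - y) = -4*y^5 + 2*y^4 + 3*y^3 + 4*y^2 - 5*y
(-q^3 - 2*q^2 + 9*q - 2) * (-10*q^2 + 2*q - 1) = 10*q^5 + 18*q^4 - 93*q^3 + 40*q^2 - 13*q + 2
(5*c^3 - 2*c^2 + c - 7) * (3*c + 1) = 15*c^4 - c^3 + c^2 - 20*c - 7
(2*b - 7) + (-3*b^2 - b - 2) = -3*b^2 + b - 9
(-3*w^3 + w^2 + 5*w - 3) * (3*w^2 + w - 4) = -9*w^5 + 28*w^3 - 8*w^2 - 23*w + 12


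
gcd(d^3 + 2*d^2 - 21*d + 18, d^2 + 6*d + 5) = 1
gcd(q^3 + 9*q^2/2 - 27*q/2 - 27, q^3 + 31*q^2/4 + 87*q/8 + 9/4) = q^2 + 15*q/2 + 9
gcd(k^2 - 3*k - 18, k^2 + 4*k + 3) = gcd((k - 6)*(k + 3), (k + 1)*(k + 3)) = k + 3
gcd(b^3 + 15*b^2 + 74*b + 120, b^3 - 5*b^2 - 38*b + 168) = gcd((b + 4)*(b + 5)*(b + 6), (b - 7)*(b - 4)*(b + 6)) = b + 6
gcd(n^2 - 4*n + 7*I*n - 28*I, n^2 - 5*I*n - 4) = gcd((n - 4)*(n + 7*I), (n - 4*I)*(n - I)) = 1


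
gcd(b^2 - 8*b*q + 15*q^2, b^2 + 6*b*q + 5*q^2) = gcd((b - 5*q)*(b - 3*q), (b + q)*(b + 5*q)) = 1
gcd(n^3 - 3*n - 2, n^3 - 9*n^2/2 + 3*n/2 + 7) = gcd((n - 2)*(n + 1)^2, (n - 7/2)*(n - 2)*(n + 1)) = n^2 - n - 2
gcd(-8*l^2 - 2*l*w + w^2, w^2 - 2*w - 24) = 1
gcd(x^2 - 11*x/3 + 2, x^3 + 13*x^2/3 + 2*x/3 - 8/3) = x - 2/3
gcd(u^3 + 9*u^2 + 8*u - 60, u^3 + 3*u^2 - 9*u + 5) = u + 5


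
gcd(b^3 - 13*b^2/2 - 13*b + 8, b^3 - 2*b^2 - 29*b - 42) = b + 2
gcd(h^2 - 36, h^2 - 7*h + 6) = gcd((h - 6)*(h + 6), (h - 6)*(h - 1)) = h - 6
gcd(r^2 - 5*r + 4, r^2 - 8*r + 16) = r - 4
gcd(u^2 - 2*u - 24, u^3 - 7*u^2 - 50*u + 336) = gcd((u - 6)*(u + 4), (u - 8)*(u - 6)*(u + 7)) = u - 6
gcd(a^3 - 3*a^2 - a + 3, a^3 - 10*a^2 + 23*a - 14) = a - 1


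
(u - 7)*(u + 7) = u^2 - 49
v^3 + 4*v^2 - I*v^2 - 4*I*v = v*(v + 4)*(v - I)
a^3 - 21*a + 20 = (a - 4)*(a - 1)*(a + 5)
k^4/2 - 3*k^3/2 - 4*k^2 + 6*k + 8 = (k/2 + 1/2)*(k - 4)*(k - 2)*(k + 2)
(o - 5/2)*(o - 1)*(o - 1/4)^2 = o^4 - 4*o^3 + 69*o^2/16 - 47*o/32 + 5/32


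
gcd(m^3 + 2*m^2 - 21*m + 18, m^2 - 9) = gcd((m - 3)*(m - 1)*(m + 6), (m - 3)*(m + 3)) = m - 3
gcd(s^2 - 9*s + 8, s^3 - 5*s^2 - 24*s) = s - 8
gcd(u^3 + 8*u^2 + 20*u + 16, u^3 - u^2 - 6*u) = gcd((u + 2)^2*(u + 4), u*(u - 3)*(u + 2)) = u + 2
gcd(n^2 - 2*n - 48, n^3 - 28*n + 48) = n + 6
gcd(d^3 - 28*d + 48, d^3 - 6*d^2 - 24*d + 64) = d - 2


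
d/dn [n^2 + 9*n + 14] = 2*n + 9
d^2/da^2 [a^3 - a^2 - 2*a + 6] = 6*a - 2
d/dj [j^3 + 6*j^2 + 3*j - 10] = 3*j^2 + 12*j + 3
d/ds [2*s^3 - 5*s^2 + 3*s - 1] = 6*s^2 - 10*s + 3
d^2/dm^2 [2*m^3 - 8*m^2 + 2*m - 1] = 12*m - 16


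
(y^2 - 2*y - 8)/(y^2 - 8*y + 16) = (y + 2)/(y - 4)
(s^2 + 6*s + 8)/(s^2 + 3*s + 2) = (s + 4)/(s + 1)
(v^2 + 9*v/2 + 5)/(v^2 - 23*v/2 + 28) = (2*v^2 + 9*v + 10)/(2*v^2 - 23*v + 56)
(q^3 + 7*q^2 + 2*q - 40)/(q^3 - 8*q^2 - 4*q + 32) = (q^2 + 9*q + 20)/(q^2 - 6*q - 16)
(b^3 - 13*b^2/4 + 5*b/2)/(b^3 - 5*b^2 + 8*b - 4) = b*(4*b - 5)/(4*(b^2 - 3*b + 2))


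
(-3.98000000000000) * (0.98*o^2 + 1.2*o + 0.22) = -3.9004*o^2 - 4.776*o - 0.8756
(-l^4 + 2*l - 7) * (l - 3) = -l^5 + 3*l^4 + 2*l^2 - 13*l + 21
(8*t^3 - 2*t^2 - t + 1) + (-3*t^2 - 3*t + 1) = 8*t^3 - 5*t^2 - 4*t + 2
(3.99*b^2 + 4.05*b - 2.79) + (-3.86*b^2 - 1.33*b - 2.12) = 0.13*b^2 + 2.72*b - 4.91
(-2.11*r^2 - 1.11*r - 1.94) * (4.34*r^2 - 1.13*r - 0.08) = -9.1574*r^4 - 2.4331*r^3 - 6.9965*r^2 + 2.281*r + 0.1552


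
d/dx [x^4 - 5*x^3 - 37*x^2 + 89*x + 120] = 4*x^3 - 15*x^2 - 74*x + 89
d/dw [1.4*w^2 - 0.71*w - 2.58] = 2.8*w - 0.71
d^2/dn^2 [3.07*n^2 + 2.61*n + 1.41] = 6.14000000000000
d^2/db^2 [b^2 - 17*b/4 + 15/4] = 2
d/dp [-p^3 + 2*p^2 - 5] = p*(4 - 3*p)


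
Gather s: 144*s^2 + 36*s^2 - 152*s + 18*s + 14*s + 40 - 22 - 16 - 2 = 180*s^2 - 120*s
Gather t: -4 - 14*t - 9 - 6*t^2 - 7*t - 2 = -6*t^2 - 21*t - 15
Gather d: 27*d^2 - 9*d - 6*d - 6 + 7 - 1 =27*d^2 - 15*d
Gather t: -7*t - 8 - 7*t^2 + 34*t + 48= -7*t^2 + 27*t + 40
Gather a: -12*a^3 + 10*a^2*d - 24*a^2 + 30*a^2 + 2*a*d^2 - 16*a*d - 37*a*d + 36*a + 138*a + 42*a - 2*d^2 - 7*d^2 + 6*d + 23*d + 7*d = -12*a^3 + a^2*(10*d + 6) + a*(2*d^2 - 53*d + 216) - 9*d^2 + 36*d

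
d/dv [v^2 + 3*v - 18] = 2*v + 3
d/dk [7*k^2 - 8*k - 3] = 14*k - 8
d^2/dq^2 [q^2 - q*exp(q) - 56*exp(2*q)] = -q*exp(q) - 224*exp(2*q) - 2*exp(q) + 2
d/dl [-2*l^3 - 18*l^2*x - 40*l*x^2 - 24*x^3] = -6*l^2 - 36*l*x - 40*x^2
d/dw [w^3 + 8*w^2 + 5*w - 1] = 3*w^2 + 16*w + 5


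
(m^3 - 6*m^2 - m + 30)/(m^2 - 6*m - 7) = (-m^3 + 6*m^2 + m - 30)/(-m^2 + 6*m + 7)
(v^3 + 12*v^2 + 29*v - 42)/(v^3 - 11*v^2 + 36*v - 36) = (v^3 + 12*v^2 + 29*v - 42)/(v^3 - 11*v^2 + 36*v - 36)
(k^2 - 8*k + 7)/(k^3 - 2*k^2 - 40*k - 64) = (-k^2 + 8*k - 7)/(-k^3 + 2*k^2 + 40*k + 64)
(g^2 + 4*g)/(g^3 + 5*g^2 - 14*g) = (g + 4)/(g^2 + 5*g - 14)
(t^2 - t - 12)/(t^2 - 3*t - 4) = (t + 3)/(t + 1)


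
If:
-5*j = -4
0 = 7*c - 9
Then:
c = 9/7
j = 4/5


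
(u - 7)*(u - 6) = u^2 - 13*u + 42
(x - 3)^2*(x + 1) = x^3 - 5*x^2 + 3*x + 9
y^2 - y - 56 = (y - 8)*(y + 7)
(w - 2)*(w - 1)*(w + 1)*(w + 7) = w^4 + 5*w^3 - 15*w^2 - 5*w + 14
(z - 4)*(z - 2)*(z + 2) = z^3 - 4*z^2 - 4*z + 16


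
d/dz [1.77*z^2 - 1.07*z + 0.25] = 3.54*z - 1.07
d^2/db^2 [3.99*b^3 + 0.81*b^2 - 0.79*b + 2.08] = 23.94*b + 1.62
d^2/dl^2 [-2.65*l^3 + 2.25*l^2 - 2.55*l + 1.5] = 4.5 - 15.9*l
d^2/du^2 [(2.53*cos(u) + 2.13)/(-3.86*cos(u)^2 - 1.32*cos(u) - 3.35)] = (0.304301239703986*(1 - cos(u)^2)^2 + 0.10057483676174*cos(u)^5 - 0.638001087716565*cos(u)^3 - 0.213331751143229*cos(u)^2 + 0.400607901123378*cos(u) - 0.117434232751009)/(0.535367545076283*cos(u)^2 + 0.183079056865465*cos(u) + 0.464632454923717)^3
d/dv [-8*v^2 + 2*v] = 2 - 16*v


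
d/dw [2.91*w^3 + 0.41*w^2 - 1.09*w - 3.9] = 8.73*w^2 + 0.82*w - 1.09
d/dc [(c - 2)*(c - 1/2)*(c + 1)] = 3*c^2 - 3*c - 3/2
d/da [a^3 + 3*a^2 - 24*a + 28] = 3*a^2 + 6*a - 24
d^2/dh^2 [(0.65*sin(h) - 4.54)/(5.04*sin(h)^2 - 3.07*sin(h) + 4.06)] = (-16.51104*sin(h)^5 + 451.235736*sin(h)^4 - 97.914096*sin(h)^3 - 1028.849452*sin(h)^2 + 387.54884*sin(h) + 116.42396)/(128.024064*sin(h)^6 - 233.948736*sin(h)^5 + 451.895976*sin(h)^4 - 405.851851*sin(h)^3 + 364.027314*sin(h)^2 - 151.813956*sin(h) + 66.923416)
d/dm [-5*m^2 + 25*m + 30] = 25 - 10*m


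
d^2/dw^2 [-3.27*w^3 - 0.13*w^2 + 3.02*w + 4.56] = -19.62*w - 0.26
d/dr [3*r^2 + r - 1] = 6*r + 1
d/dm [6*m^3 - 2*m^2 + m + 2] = 18*m^2 - 4*m + 1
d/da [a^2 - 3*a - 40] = 2*a - 3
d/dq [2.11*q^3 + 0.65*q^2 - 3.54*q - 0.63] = 6.33*q^2 + 1.3*q - 3.54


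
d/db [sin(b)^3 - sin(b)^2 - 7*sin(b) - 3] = (3*sin(b)^2 - 2*sin(b) - 7)*cos(b)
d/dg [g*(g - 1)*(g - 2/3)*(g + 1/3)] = 4*g^3 - 4*g^2 + 2*g/9 + 2/9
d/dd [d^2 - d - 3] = 2*d - 1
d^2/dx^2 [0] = 0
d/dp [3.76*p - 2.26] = 3.76000000000000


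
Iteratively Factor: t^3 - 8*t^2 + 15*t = (t)*(t^2 - 8*t + 15) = t*(t - 5)*(t - 3)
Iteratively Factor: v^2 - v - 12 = (v - 4)*(v + 3)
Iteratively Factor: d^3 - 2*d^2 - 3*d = (d)*(d^2 - 2*d - 3) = d*(d - 3)*(d + 1)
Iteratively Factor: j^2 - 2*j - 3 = (j + 1)*(j - 3)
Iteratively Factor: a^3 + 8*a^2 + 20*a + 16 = (a + 2)*(a^2 + 6*a + 8) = (a + 2)*(a + 4)*(a + 2)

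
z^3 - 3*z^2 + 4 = (z - 2)^2*(z + 1)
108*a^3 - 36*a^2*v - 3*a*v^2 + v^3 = (-6*a + v)*(-3*a + v)*(6*a + v)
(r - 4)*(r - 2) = r^2 - 6*r + 8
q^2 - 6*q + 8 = (q - 4)*(q - 2)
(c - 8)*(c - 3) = c^2 - 11*c + 24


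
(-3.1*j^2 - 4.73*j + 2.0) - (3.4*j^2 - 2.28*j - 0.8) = -6.5*j^2 - 2.45*j + 2.8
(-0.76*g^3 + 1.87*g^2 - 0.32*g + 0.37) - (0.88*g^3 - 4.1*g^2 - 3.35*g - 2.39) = -1.64*g^3 + 5.97*g^2 + 3.03*g + 2.76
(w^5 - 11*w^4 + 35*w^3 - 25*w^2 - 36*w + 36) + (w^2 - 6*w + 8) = w^5 - 11*w^4 + 35*w^3 - 24*w^2 - 42*w + 44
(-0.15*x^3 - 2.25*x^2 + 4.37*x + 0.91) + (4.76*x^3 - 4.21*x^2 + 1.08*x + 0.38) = 4.61*x^3 - 6.46*x^2 + 5.45*x + 1.29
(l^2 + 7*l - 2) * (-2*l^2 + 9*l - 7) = -2*l^4 - 5*l^3 + 60*l^2 - 67*l + 14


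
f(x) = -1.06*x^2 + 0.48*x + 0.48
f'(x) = 0.48 - 2.12*x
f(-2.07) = -5.06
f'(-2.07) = 4.87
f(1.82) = -2.16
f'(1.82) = -3.38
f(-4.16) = -19.86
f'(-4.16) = 9.30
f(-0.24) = 0.30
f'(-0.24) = 0.99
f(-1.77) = -3.69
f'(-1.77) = 4.23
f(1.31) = -0.71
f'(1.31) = -2.30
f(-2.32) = -6.34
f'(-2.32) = 5.40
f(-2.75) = -8.86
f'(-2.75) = 6.31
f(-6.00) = -40.56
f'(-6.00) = 13.20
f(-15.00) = -245.22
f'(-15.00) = 32.28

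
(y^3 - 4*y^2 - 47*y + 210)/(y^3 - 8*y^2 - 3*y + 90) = (y + 7)/(y + 3)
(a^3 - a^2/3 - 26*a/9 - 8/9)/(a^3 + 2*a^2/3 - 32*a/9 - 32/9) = (3*a + 1)/(3*a + 4)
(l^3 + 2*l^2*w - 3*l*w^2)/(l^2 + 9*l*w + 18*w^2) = l*(l - w)/(l + 6*w)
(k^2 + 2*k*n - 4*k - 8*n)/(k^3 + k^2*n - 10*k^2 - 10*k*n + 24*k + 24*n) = (k + 2*n)/(k^2 + k*n - 6*k - 6*n)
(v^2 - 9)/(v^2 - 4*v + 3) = (v + 3)/(v - 1)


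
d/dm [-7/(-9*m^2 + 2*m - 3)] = 14*(1 - 9*m)/(9*m^2 - 2*m + 3)^2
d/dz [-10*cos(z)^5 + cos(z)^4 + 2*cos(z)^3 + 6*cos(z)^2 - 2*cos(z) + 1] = 2*(25*cos(z)^4 - 2*cos(z)^3 - 3*cos(z)^2 - 6*cos(z) + 1)*sin(z)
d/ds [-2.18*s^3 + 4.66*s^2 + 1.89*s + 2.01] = -6.54*s^2 + 9.32*s + 1.89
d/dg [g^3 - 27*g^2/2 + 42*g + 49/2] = 3*g^2 - 27*g + 42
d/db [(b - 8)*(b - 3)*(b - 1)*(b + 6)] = 4*b^3 - 18*b^2 - 74*b + 186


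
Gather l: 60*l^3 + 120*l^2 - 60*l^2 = 60*l^3 + 60*l^2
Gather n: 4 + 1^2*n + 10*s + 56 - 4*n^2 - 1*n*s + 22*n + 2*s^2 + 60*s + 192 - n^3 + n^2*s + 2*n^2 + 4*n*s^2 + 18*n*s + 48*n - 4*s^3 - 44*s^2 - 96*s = -n^3 + n^2*(s - 2) + n*(4*s^2 + 17*s + 71) - 4*s^3 - 42*s^2 - 26*s + 252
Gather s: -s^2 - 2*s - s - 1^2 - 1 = -s^2 - 3*s - 2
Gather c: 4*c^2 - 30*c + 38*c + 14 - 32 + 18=4*c^2 + 8*c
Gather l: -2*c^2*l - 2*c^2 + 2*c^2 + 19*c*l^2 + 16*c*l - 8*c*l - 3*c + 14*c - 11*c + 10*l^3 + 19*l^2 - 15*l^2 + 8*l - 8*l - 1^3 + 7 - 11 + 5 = 10*l^3 + l^2*(19*c + 4) + l*(-2*c^2 + 8*c)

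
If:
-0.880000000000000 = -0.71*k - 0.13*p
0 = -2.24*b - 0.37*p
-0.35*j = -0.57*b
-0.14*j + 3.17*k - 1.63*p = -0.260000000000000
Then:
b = -0.32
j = -0.52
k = 0.89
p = 1.93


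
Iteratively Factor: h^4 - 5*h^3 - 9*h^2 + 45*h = (h + 3)*(h^3 - 8*h^2 + 15*h) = (h - 3)*(h + 3)*(h^2 - 5*h) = h*(h - 3)*(h + 3)*(h - 5)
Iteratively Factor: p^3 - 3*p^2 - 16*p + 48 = (p - 3)*(p^2 - 16) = (p - 3)*(p + 4)*(p - 4)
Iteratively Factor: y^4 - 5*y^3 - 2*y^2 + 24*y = (y)*(y^3 - 5*y^2 - 2*y + 24) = y*(y - 4)*(y^2 - y - 6) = y*(y - 4)*(y - 3)*(y + 2)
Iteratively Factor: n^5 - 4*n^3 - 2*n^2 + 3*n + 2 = (n - 2)*(n^4 + 2*n^3 - 2*n - 1) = (n - 2)*(n + 1)*(n^3 + n^2 - n - 1) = (n - 2)*(n - 1)*(n + 1)*(n^2 + 2*n + 1) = (n - 2)*(n - 1)*(n + 1)^2*(n + 1)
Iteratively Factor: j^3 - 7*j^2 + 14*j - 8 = (j - 1)*(j^2 - 6*j + 8) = (j - 4)*(j - 1)*(j - 2)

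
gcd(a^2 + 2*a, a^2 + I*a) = a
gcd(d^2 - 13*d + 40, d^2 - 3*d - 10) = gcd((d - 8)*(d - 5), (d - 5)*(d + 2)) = d - 5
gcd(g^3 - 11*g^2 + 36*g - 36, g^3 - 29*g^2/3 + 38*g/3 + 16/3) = g - 2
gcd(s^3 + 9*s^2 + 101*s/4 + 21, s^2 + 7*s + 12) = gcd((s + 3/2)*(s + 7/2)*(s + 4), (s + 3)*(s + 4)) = s + 4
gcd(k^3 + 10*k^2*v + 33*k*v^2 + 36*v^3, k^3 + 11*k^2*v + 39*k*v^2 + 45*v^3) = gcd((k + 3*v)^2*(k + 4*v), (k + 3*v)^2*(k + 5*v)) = k^2 + 6*k*v + 9*v^2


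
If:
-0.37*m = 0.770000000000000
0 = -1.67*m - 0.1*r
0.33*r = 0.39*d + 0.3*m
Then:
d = 31.01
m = -2.08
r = 34.75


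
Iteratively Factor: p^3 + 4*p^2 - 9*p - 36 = (p + 4)*(p^2 - 9) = (p - 3)*(p + 4)*(p + 3)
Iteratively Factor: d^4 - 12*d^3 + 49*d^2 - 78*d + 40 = (d - 5)*(d^3 - 7*d^2 + 14*d - 8) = (d - 5)*(d - 2)*(d^2 - 5*d + 4) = (d - 5)*(d - 2)*(d - 1)*(d - 4)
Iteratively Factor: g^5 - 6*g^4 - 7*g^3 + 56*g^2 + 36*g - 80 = (g + 2)*(g^4 - 8*g^3 + 9*g^2 + 38*g - 40) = (g - 1)*(g + 2)*(g^3 - 7*g^2 + 2*g + 40) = (g - 5)*(g - 1)*(g + 2)*(g^2 - 2*g - 8) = (g - 5)*(g - 4)*(g - 1)*(g + 2)*(g + 2)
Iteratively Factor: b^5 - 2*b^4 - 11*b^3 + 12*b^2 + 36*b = (b - 3)*(b^4 + b^3 - 8*b^2 - 12*b) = (b - 3)*(b + 2)*(b^3 - b^2 - 6*b) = b*(b - 3)*(b + 2)*(b^2 - b - 6) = b*(b - 3)^2*(b + 2)*(b + 2)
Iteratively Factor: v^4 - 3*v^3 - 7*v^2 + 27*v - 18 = (v + 3)*(v^3 - 6*v^2 + 11*v - 6) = (v - 2)*(v + 3)*(v^2 - 4*v + 3) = (v - 2)*(v - 1)*(v + 3)*(v - 3)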